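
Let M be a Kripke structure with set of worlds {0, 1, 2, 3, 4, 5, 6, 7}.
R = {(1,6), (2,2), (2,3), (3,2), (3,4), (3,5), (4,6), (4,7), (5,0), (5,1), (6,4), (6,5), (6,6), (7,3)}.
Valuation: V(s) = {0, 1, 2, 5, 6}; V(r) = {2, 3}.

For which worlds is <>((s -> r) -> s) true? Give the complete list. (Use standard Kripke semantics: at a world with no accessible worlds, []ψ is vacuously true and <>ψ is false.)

Let φ = <>((s -> r) -> s). Evaluate φ at each world:
  0 (successors ∅): φ is false.
  1 (successors {6}): φ is true.
  2 (successors {2, 3}): φ is true.
  3 (successors {2, 4, 5}): φ is true.
  4 (successors {6, 7}): φ is true.
  5 (successors {0, 1}): φ is true.
  6 (successors {4, 5, 6}): φ is true.
  7 (successors {3}): φ is false.
For instance, at 5:
  At 5: <>((s -> r) -> s) requires (s -> r) -> s at some successor in {0, 1}.
    (s -> r) -> s holds at 0, so <>((s -> r) -> s) is true at 5.
Satisfying worlds: {1, 2, 3, 4, 5, 6}

1, 2, 3, 4, 5, 6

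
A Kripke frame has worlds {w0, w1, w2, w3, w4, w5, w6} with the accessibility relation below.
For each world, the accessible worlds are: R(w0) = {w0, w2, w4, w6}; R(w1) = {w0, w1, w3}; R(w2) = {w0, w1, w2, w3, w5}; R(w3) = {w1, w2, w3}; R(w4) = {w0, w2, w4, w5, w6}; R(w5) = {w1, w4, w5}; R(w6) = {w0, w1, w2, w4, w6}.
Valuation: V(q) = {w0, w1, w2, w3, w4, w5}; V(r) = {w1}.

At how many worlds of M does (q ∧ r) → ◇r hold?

Let φ = (q ∧ r) → ◇r. Evaluate φ at each world:
  w0 (successors {w0, w2, w4, w6}): φ is true.
  w1 (successors {w0, w1, w3}): φ is true.
  w2 (successors {w0, w1, w2, w3, w5}): φ is true.
  w3 (successors {w1, w2, w3}): φ is true.
  w4 (successors {w0, w2, w4, w5, w6}): φ is true.
  w5 (successors {w1, w4, w5}): φ is true.
  w6 (successors {w0, w1, w2, w4, w6}): φ is true.
For instance, at w2:
  At w2: q ∧ r is false, ◇r is true, so (q ∧ r) → ◇r is true.
    At w2: ◇r requires r at some successor in {w0, w1, w2, w3, w5}.
      r holds at w1, so ◇r is true at w2.
Satisfying worlds: {w0, w1, w2, w3, w4, w5, w6}

7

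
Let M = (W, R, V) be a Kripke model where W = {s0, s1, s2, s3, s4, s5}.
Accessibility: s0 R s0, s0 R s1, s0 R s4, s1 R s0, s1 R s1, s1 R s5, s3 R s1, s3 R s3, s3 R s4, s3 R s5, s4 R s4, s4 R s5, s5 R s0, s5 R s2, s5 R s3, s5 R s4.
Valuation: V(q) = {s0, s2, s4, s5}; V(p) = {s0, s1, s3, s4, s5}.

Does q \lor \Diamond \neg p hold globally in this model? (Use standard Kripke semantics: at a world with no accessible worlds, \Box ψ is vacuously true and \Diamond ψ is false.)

Let φ = q \lor \Diamond \neg p. Evaluate φ at each world:
  s0 (successors {s0, s1, s4}): φ is true.
  s1 (successors {s0, s1, s5}): φ is false.
  s2 (successors ∅): φ is true.
  s3 (successors {s1, s3, s4, s5}): φ is false.
  s4 (successors {s4, s5}): φ is true.
  s5 (successors {s0, s2, s3, s4}): φ is true.
Detail at s1 (counterexample):
  At s1: q is false, \Diamond \neg p is false, so q \lor \Diamond \neg p is false.
    At s1: \Diamond \neg p requires \neg p at some successor in {s0, s1, s5}.
      At s0: \neg p is false.
      At s1: \neg p is false.
      At s5: \neg p is false.
    So \Diamond \neg p is false at s1.

No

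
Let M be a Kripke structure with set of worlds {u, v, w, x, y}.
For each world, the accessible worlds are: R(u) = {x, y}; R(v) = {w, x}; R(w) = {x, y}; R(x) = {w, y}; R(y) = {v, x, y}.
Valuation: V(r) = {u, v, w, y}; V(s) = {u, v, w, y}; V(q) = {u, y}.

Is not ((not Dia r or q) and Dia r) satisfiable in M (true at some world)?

Yes

Let φ = not ((not Dia r or q) and Dia r). Evaluate φ at each world:
  u (successors {x, y}): φ is false.
  v (successors {w, x}): φ is true.
  w (successors {x, y}): φ is true.
  x (successors {w, y}): φ is true.
  y (successors {v, x, y}): φ is false.
Detail at v (witness):
  At v: (not Dia r or q) and Dia r is false, so not ((not Dia r or q) and Dia r) is true.
    At v: not Dia r or q is false, Dia r is true, so (not Dia r or q) and Dia r is false.
      At v: not Dia r is false, q is false, so not Dia r or q is false.
      At v: Dia r requires r at some successor in {w, x}.
        r holds at w, so Dia r is true at v.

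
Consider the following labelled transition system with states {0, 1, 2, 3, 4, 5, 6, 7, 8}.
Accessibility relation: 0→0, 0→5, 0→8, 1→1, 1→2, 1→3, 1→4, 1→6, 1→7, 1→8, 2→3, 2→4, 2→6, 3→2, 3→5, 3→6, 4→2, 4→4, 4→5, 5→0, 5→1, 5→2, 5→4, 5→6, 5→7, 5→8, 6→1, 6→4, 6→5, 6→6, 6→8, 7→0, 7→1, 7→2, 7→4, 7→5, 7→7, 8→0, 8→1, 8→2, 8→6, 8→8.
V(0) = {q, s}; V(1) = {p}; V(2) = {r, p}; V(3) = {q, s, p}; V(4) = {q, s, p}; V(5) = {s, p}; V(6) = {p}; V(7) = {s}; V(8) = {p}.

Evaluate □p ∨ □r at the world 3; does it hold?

Yes

At 3: □p is true, □r is false, so □p ∨ □r is true.
  At 3: □p requires p at every successor {2, 5, 6}.
    At 2: p is true.
    At 5: p is true.
    At 6: p is true.
  So □p is true at 3.
  At 3: □r requires r at every successor {2, 5, 6}.
    r fails at 5, so □r is false at 3.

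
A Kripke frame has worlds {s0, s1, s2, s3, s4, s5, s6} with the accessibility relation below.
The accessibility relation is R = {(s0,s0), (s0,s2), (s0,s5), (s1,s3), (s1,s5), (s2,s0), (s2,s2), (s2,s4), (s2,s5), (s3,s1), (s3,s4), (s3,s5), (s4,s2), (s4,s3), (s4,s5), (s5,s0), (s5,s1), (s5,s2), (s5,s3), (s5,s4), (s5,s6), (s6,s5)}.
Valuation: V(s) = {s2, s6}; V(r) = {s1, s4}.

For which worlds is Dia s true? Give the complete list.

s0, s2, s4, s5

Recall that Dia ψ holds at a world iff ψ holds at some accessible world.
Let φ = Dia s. Evaluate φ at each world:
  s0 (successors {s0, s2, s5}): φ is true.
  s1 (successors {s3, s5}): φ is false.
  s2 (successors {s0, s2, s4, s5}): φ is true.
  s3 (successors {s1, s4, s5}): φ is false.
  s4 (successors {s2, s3, s5}): φ is true.
  s5 (successors {s0, s1, s2, s3, s4, s6}): φ is true.
  s6 (successors {s5}): φ is false.
For instance, at s5:
  At s5: Dia s requires s at some successor in {s0, s1, s2, s3, s4, s6}.
    s holds at s2, so Dia s is true at s5.
Satisfying worlds: {s0, s2, s4, s5}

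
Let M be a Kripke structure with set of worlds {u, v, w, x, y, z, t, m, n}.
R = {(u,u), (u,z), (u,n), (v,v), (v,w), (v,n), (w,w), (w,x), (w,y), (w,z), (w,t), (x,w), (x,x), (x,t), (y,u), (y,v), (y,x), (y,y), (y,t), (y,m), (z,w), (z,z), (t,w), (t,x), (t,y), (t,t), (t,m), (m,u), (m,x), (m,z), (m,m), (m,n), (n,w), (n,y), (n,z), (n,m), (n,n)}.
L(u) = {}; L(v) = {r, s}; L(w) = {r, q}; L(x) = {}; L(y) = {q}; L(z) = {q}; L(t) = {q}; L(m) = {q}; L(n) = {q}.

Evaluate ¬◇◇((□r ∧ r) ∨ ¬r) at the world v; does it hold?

At v: ◇◇((□r ∧ r) ∨ ¬r) is true, so ¬◇◇((□r ∧ r) ∨ ¬r) is false.
  At v: ◇◇((□r ∧ r) ∨ ¬r) requires ◇((□r ∧ r) ∨ ¬r) at some successor in {v, w, n}.
    ◇((□r ∧ r) ∨ ¬r) holds at v, so ◇◇((□r ∧ r) ∨ ¬r) is true at v.
      At v: ◇((□r ∧ r) ∨ ¬r) requires (□r ∧ r) ∨ ¬r at some successor in {v, w, n}.
        (□r ∧ r) ∨ ¬r holds at n, so ◇((□r ∧ r) ∨ ¬r) is true at v.

No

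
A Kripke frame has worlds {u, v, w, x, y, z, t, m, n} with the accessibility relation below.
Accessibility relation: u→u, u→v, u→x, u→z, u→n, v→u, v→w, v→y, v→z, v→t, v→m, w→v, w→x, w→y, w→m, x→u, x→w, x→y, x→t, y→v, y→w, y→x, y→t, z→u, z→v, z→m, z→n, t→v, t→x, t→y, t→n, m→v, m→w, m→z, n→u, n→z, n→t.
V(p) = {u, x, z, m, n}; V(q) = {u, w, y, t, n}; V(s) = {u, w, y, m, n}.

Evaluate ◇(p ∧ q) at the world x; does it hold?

Yes

At x: ◇(p ∧ q) requires p ∧ q at some successor in {u, w, y, t}.
  p ∧ q holds at u, so ◇(p ∧ q) is true at x.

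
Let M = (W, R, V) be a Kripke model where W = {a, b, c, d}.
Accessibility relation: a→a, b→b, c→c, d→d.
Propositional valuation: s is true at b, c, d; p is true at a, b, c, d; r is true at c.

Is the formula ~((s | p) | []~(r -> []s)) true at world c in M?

Recall that []ψ holds at a world iff ψ holds at every accessible world, and <>ψ holds iff ψ holds at some accessible world.
At c: (s | p) | []~(r -> []s) is true, so ~((s | p) | []~(r -> []s)) is false.
  At c: s | p is true, []~(r -> []s) is false, so (s | p) | []~(r -> []s) is true.
    At c: []~(r -> []s) requires ~(r -> []s) at every successor {c}.
      ~(r -> []s) fails at c, so []~(r -> []s) is false at c.

No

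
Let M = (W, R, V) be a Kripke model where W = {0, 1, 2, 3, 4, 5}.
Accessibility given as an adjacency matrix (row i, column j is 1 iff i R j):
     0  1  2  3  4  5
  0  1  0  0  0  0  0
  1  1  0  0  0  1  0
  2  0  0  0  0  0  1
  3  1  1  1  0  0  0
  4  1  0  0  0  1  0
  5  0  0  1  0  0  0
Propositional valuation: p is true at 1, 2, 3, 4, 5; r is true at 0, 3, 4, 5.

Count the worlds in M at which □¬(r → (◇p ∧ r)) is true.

1

Recall that □ψ holds at a world iff ψ holds at every accessible world, and ◇ψ holds iff ψ holds at some accessible world.
Let φ = □¬(r → (◇p ∧ r)). Evaluate φ at each world:
  0 (successors {0}): φ is true.
  1 (successors {0, 4}): φ is false.
  2 (successors {5}): φ is false.
  3 (successors {0, 1, 2}): φ is false.
  4 (successors {0, 4}): φ is false.
  5 (successors {2}): φ is false.
For instance, at 4:
  At 4: □¬(r → (◇p ∧ r)) requires ¬(r → (◇p ∧ r)) at every successor {0, 4}.
    ¬(r → (◇p ∧ r)) fails at 4, so □¬(r → (◇p ∧ r)) is false at 4.
      At 4: r → (◇p ∧ r) is true, so ¬(r → (◇p ∧ r)) is false.
Satisfying worlds: {0}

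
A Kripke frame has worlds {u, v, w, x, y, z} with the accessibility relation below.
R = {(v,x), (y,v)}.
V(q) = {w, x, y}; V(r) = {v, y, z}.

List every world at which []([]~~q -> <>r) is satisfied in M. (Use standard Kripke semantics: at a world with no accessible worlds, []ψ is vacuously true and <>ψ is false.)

Recall that []ψ holds at a world iff ψ holds at every accessible world, and <>ψ holds iff ψ holds at some accessible world.
Let φ = []([]~~q -> <>r). Evaluate φ at each world:
  u (successors ∅): φ is true.
  v (successors {x}): φ is false.
  w (successors ∅): φ is true.
  x (successors ∅): φ is true.
  y (successors {v}): φ is false.
  z (successors ∅): φ is true.
For instance, at y:
  At y: []([]~~q -> <>r) requires []~~q -> <>r at every successor {v}.
    []~~q -> <>r fails at v, so []([]~~q -> <>r) is false at y.
      At v: []~~q is true, <>r is false, so []~~q -> <>r is false.
Satisfying worlds: {u, w, x, z}

u, w, x, z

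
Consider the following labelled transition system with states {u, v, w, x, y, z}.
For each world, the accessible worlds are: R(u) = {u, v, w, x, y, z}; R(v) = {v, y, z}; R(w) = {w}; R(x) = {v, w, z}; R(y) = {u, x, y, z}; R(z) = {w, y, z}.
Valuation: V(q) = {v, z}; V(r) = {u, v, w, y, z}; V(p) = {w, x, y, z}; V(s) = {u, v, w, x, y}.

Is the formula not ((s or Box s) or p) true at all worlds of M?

No

Let φ = not ((s or Box s) or p). Evaluate φ at each world:
  u (successors {u, v, w, x, y, z}): φ is false.
  v (successors {v, y, z}): φ is false.
  w (successors {w}): φ is false.
  x (successors {v, w, z}): φ is false.
  y (successors {u, x, y, z}): φ is false.
  z (successors {w, y, z}): φ is false.
Detail at u (counterexample):
  At u: (s or Box s) or p is true, so not ((s or Box s) or p) is false.
    At u: s or Box s is true, p is false, so (s or Box s) or p is true.
      At u: s is true, Box s is false, so s or Box s is true.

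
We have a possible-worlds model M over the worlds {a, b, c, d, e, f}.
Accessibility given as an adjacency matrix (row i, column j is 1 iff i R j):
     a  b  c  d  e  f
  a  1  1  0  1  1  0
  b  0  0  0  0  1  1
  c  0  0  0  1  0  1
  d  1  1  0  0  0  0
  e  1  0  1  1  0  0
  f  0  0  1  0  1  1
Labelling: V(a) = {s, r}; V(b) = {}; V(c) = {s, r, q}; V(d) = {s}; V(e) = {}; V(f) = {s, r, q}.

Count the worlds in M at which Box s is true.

2

Let φ = Box s. Evaluate φ at each world:
  a (successors {a, b, d, e}): φ is false.
  b (successors {e, f}): φ is false.
  c (successors {d, f}): φ is true.
  d (successors {a, b}): φ is false.
  e (successors {a, c, d}): φ is true.
  f (successors {c, e, f}): φ is false.
For instance, at f:
  At f: Box s requires s at every successor {c, e, f}.
    s fails at e, so Box s is false at f.
Satisfying worlds: {c, e}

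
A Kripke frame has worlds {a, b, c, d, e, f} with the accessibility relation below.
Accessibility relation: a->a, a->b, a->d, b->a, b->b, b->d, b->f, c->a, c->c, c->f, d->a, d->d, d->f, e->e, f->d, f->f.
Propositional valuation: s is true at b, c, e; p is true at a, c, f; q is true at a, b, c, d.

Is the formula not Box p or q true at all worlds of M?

Yes

Let φ = not Box p or q. Evaluate φ at each world:
  a (successors {a, b, d}): φ is true.
  b (successors {a, b, d, f}): φ is true.
  c (successors {a, c, f}): φ is true.
  d (successors {a, d, f}): φ is true.
  e (successors {e}): φ is true.
  f (successors {d, f}): φ is true.
For instance, at e:
  At e: not Box p is true, q is false, so not Box p or q is true.
    At e: Box p is false, so not Box p is true.
      At e: Box p requires p at every successor {e}.
        p fails at e, so Box p is false at e.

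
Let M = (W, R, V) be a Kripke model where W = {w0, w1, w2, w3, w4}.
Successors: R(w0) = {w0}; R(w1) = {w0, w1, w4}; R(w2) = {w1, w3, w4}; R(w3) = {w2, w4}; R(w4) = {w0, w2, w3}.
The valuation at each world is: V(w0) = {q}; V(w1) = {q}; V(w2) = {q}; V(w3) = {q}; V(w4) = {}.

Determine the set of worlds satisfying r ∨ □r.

none

Recall that □ψ holds at a world iff ψ holds at every accessible world, and ◇ψ holds iff ψ holds at some accessible world.
Let φ = r ∨ □r. Evaluate φ at each world:
  w0 (successors {w0}): φ is false.
  w1 (successors {w0, w1, w4}): φ is false.
  w2 (successors {w1, w3, w4}): φ is false.
  w3 (successors {w2, w4}): φ is false.
  w4 (successors {w0, w2, w3}): φ is false.
For instance, at w0:
  At w0: r is false, □r is false, so r ∨ □r is false.
    At w0: □r requires r at every successor {w0}.
      r fails at w0, so □r is false at w0.
Satisfying worlds: none.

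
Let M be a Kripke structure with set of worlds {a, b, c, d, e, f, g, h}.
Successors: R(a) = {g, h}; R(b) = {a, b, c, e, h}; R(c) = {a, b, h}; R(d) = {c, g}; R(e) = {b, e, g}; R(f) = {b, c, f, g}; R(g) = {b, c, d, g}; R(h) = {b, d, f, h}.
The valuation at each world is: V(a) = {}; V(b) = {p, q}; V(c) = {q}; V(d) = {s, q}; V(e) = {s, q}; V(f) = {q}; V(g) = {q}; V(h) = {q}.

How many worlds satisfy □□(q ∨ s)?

1

Recall that □ψ holds at a world iff ψ holds at every accessible world, and ◇ψ holds iff ψ holds at some accessible world.
Let φ = □□(q ∨ s). Evaluate φ at each world:
  a (successors {g, h}): φ is true.
  b (successors {a, b, c, e, h}): φ is false.
  c (successors {a, b, h}): φ is false.
  d (successors {c, g}): φ is false.
  e (successors {b, e, g}): φ is false.
  f (successors {b, c, f, g}): φ is false.
  g (successors {b, c, d, g}): φ is false.
  h (successors {b, d, f, h}): φ is false.
For instance, at g:
  At g: □□(q ∨ s) requires □(q ∨ s) at every successor {b, c, d, g}.
    □(q ∨ s) fails at b, so □□(q ∨ s) is false at g.
      At b: □(q ∨ s) requires q ∨ s at every successor {a, b, c, e, h}.
        q ∨ s fails at a, so □(q ∨ s) is false at b.
Satisfying worlds: {a}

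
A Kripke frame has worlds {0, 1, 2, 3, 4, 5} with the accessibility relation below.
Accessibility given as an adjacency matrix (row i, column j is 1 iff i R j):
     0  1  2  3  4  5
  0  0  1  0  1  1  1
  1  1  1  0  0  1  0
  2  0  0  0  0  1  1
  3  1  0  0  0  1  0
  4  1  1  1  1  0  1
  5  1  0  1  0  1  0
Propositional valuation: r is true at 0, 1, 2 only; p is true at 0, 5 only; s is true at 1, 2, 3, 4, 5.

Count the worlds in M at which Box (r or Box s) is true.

0

Let φ = Box (r or Box s). Evaluate φ at each world:
  0 (successors {1, 3, 4, 5}): φ is false.
  1 (successors {0, 1, 4}): φ is false.
  2 (successors {4, 5}): φ is false.
  3 (successors {0, 4}): φ is false.
  4 (successors {0, 1, 2, 3, 5}): φ is false.
  5 (successors {0, 2, 4}): φ is false.
For instance, at 4:
  At 4: Box (r or Box s) requires r or Box s at every successor {0, 1, 2, 3, 5}.
    r or Box s fails at 3, so Box (r or Box s) is false at 4.
      At 3: r is false, Box s is false, so r or Box s is false.
Satisfying worlds: none.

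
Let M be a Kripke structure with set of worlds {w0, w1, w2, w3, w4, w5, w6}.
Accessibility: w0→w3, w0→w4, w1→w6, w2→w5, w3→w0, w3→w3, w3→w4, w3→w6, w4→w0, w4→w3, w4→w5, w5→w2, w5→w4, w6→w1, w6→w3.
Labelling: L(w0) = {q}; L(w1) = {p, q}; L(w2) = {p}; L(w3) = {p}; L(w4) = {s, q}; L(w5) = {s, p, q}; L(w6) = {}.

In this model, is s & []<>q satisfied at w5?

Yes

At w5: s is true, []<>q is true, so s & []<>q is true.
  At w5: []<>q requires <>q at every successor {w2, w4}.
      At w2: <>q requires q at some successor in {w5}.
        q holds at w5, so <>q is true at w2.
      At w4: <>q requires q at some successor in {w0, w3, w5}.
        q holds at w0, so <>q is true at w4.
  So []<>q is true at w5.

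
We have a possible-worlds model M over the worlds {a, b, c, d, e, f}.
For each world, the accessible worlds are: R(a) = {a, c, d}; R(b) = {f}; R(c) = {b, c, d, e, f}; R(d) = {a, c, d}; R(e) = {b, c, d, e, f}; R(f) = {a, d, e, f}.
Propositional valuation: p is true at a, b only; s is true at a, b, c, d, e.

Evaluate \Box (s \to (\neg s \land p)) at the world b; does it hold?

At b: \Box (s \to (\neg s \land p)) requires s \to (\neg s \land p) at every successor {f}.
  At f: s \to (\neg s \land p) is true.
So \Box (s \to (\neg s \land p)) is true at b.

Yes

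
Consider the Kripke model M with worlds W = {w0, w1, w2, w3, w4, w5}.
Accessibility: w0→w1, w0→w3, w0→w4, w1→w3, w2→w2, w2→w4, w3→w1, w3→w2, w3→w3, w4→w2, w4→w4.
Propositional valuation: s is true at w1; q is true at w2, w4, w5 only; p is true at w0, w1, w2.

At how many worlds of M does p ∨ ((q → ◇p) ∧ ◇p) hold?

Let φ = p ∨ ((q → ◇p) ∧ ◇p). Evaluate φ at each world:
  w0 (successors {w1, w3, w4}): φ is true.
  w1 (successors {w3}): φ is true.
  w2 (successors {w2, w4}): φ is true.
  w3 (successors {w1, w2, w3}): φ is true.
  w4 (successors {w2, w4}): φ is true.
  w5 (successors ∅): φ is false.
For instance, at w0:
  At w0: p is true, (q → ◇p) ∧ ◇p is true, so p ∨ ((q → ◇p) ∧ ◇p) is true.
    At w0: q → ◇p is true, ◇p is true, so (q → ◇p) ∧ ◇p is true.
      At w0: q is false, ◇p is true, so q → ◇p is true.
      At w0: ◇p requires p at some successor in {w1, w3, w4}.
        p holds at w1, so ◇p is true at w0.
Satisfying worlds: {w0, w1, w2, w3, w4}

5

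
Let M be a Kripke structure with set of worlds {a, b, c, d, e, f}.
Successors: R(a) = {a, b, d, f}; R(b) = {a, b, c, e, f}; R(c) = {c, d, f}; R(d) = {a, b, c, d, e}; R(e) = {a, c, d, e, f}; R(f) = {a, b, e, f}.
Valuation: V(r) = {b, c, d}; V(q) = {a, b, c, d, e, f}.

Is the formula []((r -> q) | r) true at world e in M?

Yes

At e: []((r -> q) | r) requires (r -> q) | r at every successor {a, c, d, e, f}.
  At a: (r -> q) | r is true.
  At c: (r -> q) | r is true.
  At d: (r -> q) | r is true.
  At e: (r -> q) | r is true.
  At f: (r -> q) | r is true.
So []((r -> q) | r) is true at e.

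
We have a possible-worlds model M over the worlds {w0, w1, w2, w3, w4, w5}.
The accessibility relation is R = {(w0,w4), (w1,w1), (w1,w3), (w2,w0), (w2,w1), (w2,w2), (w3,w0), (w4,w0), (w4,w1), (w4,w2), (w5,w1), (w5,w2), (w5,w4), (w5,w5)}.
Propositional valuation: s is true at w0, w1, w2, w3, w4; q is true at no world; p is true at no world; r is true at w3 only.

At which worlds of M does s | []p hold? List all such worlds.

w0, w1, w2, w3, w4

Let φ = s | []p. Evaluate φ at each world:
  w0 (successors {w4}): φ is true.
  w1 (successors {w1, w3}): φ is true.
  w2 (successors {w0, w1, w2}): φ is true.
  w3 (successors {w0}): φ is true.
  w4 (successors {w0, w1, w2}): φ is true.
  w5 (successors {w1, w2, w4, w5}): φ is false.
For instance, at w5:
  At w5: s is false, []p is false, so s | []p is false.
    At w5: []p requires p at every successor {w1, w2, w4, w5}.
      p fails at w1, so []p is false at w5.
Satisfying worlds: {w0, w1, w2, w3, w4}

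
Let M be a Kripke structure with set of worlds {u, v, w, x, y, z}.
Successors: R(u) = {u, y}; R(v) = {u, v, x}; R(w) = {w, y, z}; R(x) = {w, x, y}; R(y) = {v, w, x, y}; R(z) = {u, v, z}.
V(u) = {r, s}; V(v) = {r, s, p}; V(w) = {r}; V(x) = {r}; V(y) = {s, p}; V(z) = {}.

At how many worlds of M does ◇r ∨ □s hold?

Let φ = ◇r ∨ □s. Evaluate φ at each world:
  u (successors {u, y}): φ is true.
  v (successors {u, v, x}): φ is true.
  w (successors {w, y, z}): φ is true.
  x (successors {w, x, y}): φ is true.
  y (successors {v, w, x, y}): φ is true.
  z (successors {u, v, z}): φ is true.
For instance, at z:
  At z: ◇r is true, □s is false, so ◇r ∨ □s is true.
    At z: ◇r requires r at some successor in {u, v, z}.
      r holds at u, so ◇r is true at z.
    At z: □s requires s at every successor {u, v, z}.
      s fails at z, so □s is false at z.
Satisfying worlds: {u, v, w, x, y, z}

6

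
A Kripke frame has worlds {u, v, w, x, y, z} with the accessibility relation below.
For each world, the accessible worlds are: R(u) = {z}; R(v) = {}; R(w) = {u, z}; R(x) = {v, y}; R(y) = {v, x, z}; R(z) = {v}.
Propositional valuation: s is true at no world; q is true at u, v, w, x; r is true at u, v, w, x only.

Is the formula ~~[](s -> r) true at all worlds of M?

Yes

Let φ = ~~[](s -> r). Evaluate φ at each world:
  u (successors {z}): φ is true.
  v (successors ∅): φ is true.
  w (successors {u, z}): φ is true.
  x (successors {v, y}): φ is true.
  y (successors {v, x, z}): φ is true.
  z (successors {v}): φ is true.
For instance, at x:
  At x: ~[](s -> r) is false, so ~~[](s -> r) is true.
    At x: [](s -> r) is true, so ~[](s -> r) is false.
      At x: [](s -> r) requires s -> r at every successor {v, y}.
        At v: s -> r is true.
        At y: s -> r is true.
      So [](s -> r) is true at x.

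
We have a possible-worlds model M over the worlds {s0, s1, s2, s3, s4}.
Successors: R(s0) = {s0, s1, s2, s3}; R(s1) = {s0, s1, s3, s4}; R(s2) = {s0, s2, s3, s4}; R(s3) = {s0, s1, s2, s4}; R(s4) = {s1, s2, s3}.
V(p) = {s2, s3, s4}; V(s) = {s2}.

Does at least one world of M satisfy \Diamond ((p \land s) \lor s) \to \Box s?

Yes

Recall that \Box ψ holds at a world iff ψ holds at every accessible world, and \Diamond ψ holds iff ψ holds at some accessible world.
Let φ = \Diamond ((p \land s) \lor s) \to \Box s. Evaluate φ at each world:
  s0 (successors {s0, s1, s2, s3}): φ is false.
  s1 (successors {s0, s1, s3, s4}): φ is true.
  s2 (successors {s0, s2, s3, s4}): φ is false.
  s3 (successors {s0, s1, s2, s4}): φ is false.
  s4 (successors {s1, s2, s3}): φ is false.
Detail at s1 (witness):
  At s1: \Diamond ((p \land s) \lor s) is false, \Box s is false, so \Diamond ((p \land s) \lor s) \to \Box s is true.
    At s1: \Diamond ((p \land s) \lor s) requires (p \land s) \lor s at some successor in {s0, s1, s3, s4}.
      At s0: (p \land s) \lor s is false.
      At s1: (p \land s) \lor s is false.
      At s3: (p \land s) \lor s is false.
      At s4: (p \land s) \lor s is false.
    So \Diamond ((p \land s) \lor s) is false at s1.
    At s1: \Box s requires s at every successor {s0, s1, s3, s4}.
      s fails at s0, so \Box s is false at s1.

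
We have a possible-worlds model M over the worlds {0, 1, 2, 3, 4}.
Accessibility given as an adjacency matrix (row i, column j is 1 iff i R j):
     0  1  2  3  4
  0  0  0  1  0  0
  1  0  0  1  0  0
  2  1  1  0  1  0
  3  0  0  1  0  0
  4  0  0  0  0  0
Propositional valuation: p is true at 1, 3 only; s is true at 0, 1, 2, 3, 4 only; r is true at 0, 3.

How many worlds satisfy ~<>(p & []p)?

5

Let φ = ~<>(p & []p). Evaluate φ at each world:
  0 (successors {2}): φ is true.
  1 (successors {2}): φ is true.
  2 (successors {0, 1, 3}): φ is true.
  3 (successors {2}): φ is true.
  4 (successors ∅): φ is true.
For instance, at 1:
  At 1: <>(p & []p) is false, so ~<>(p & []p) is true.
    At 1: <>(p & []p) requires p & []p at some successor in {2}.
      At 2: p & []p is false.
    So <>(p & []p) is false at 1.
Satisfying worlds: {0, 1, 2, 3, 4}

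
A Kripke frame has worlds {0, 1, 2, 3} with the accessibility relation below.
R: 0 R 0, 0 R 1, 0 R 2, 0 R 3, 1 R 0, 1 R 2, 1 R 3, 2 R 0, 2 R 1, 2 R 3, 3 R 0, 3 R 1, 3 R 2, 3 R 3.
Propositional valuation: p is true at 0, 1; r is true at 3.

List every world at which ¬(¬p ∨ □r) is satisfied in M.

Recall that □ψ holds at a world iff ψ holds at every accessible world, and ◇ψ holds iff ψ holds at some accessible world.
Let φ = ¬(¬p ∨ □r). Evaluate φ at each world:
  0 (successors {0, 1, 2, 3}): φ is true.
  1 (successors {0, 2, 3}): φ is true.
  2 (successors {0, 1, 3}): φ is false.
  3 (successors {0, 1, 2, 3}): φ is false.
For instance, at 0:
  At 0: ¬p ∨ □r is false, so ¬(¬p ∨ □r) is true.
    At 0: ¬p is false, □r is false, so ¬p ∨ □r is false.
      At 0: □r requires r at every successor {0, 1, 2, 3}.
        r fails at 0, so □r is false at 0.
Satisfying worlds: {0, 1}

0, 1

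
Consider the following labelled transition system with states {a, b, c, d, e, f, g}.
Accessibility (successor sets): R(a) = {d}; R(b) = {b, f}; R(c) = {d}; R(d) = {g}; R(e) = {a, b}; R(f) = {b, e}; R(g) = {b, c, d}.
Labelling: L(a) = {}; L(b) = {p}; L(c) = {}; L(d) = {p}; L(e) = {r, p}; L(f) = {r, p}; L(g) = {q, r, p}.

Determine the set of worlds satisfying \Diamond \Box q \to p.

Let φ = \Diamond \Box q \to p. Evaluate φ at each world:
  a (successors {d}): φ is false.
  b (successors {b, f}): φ is true.
  c (successors {d}): φ is false.
  d (successors {g}): φ is true.
  e (successors {a, b}): φ is true.
  f (successors {b, e}): φ is true.
  g (successors {b, c, d}): φ is true.
For instance, at a:
  At a: \Diamond \Box q is true, p is false, so \Diamond \Box q \to p is false.
    At a: \Diamond \Box q requires \Box q at some successor in {d}.
      \Box q holds at d, so \Diamond \Box q is true at a.
Satisfying worlds: {b, d, e, f, g}

b, d, e, f, g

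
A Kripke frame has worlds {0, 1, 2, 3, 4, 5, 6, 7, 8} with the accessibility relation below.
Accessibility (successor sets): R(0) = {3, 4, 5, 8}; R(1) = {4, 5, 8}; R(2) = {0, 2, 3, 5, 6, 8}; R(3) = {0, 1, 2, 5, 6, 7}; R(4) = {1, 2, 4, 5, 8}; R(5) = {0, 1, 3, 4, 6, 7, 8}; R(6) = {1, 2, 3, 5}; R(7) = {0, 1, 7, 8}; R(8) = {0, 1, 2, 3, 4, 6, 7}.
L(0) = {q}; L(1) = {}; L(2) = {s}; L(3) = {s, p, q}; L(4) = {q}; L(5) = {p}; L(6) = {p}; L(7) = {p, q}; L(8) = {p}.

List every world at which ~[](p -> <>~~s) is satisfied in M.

3, 5, 7, 8

Let φ = ~[](p -> <>~~s). Evaluate φ at each world:
  0 (successors {3, 4, 5, 8}): φ is false.
  1 (successors {4, 5, 8}): φ is false.
  2 (successors {0, 2, 3, 5, 6, 8}): φ is false.
  3 (successors {0, 1, 2, 5, 6, 7}): φ is true.
  4 (successors {1, 2, 4, 5, 8}): φ is false.
  5 (successors {0, 1, 3, 4, 6, 7, 8}): φ is true.
  6 (successors {1, 2, 3, 5}): φ is false.
  7 (successors {0, 1, 7, 8}): φ is true.
  8 (successors {0, 1, 2, 3, 4, 6, 7}): φ is true.
For instance, at 8:
  At 8: [](p -> <>~~s) is false, so ~[](p -> <>~~s) is true.
    At 8: [](p -> <>~~s) requires p -> <>~~s at every successor {0, 1, 2, 3, 4, 6, 7}.
      p -> <>~~s fails at 7, so [](p -> <>~~s) is false at 8.
Satisfying worlds: {3, 5, 7, 8}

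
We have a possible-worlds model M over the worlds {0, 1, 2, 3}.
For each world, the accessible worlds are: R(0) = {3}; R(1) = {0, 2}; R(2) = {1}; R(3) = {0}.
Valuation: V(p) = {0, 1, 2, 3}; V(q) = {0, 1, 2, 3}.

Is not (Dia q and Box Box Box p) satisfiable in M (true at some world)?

No

Let φ = not (Dia q and Box Box Box p). Evaluate φ at each world:
  0 (successors {3}): φ is false.
  1 (successors {0, 2}): φ is false.
  2 (successors {1}): φ is false.
  3 (successors {0}): φ is false.
For instance, at 2:
  At 2: Dia q and Box Box Box p is true, so not (Dia q and Box Box Box p) is false.
    At 2: Dia q is true, Box Box Box p is true, so Dia q and Box Box Box p is true.
      At 2: Dia q requires q at some successor in {1}.
        q holds at 1, so Dia q is true at 2.
      At 2: Box Box Box p requires Box Box p at every successor {1}.
        At 1: Box Box p is true.
      So Box Box Box p is true at 2.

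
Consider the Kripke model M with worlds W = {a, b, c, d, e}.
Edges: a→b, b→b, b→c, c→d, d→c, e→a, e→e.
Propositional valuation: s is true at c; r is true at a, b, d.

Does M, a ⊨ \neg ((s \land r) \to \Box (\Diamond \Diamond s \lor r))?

No

At a: (s \land r) \to \Box (\Diamond \Diamond s \lor r) is true, so \neg ((s \land r) \to \Box (\Diamond \Diamond s \lor r)) is false.
  At a: s \land r is false, \Box (\Diamond \Diamond s \lor r) is true, so (s \land r) \to \Box (\Diamond \Diamond s \lor r) is true.
    At a: \Box (\Diamond \Diamond s \lor r) requires \Diamond \Diamond s \lor r at every successor {b}.
      At b: \Diamond \Diamond s \lor r is true.
    So \Box (\Diamond \Diamond s \lor r) is true at a.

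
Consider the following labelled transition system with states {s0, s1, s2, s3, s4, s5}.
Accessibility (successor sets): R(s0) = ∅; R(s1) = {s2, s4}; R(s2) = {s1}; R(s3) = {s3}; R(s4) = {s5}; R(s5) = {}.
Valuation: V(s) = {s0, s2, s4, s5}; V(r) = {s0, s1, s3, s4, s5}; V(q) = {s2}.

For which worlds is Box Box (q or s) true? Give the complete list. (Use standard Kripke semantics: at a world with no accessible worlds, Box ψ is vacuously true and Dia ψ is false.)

Let φ = Box Box (q or s). Evaluate φ at each world:
  s0 (successors ∅): φ is true.
  s1 (successors {s2, s4}): φ is false.
  s2 (successors {s1}): φ is true.
  s3 (successors {s3}): φ is false.
  s4 (successors {s5}): φ is true.
  s5 (successors ∅): φ is true.
For instance, at s3:
  At s3: Box Box (q or s) requires Box (q or s) at every successor {s3}.
    Box (q or s) fails at s3, so Box Box (q or s) is false at s3.
      At s3: Box (q or s) requires q or s at every successor {s3}.
        q or s fails at s3, so Box (q or s) is false at s3.
Satisfying worlds: {s0, s2, s4, s5}

s0, s2, s4, s5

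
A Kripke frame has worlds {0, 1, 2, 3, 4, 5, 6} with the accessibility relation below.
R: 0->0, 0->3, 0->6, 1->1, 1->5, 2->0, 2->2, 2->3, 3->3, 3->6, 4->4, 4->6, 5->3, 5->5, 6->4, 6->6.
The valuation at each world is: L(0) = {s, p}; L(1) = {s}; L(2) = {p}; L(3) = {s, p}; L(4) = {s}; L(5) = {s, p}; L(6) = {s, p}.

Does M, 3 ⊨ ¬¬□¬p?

At 3: ¬□¬p is true, so ¬¬□¬p is false.
  At 3: □¬p is false, so ¬□¬p is true.
    At 3: □¬p requires ¬p at every successor {3, 6}.
      ¬p fails at 3, so □¬p is false at 3.

No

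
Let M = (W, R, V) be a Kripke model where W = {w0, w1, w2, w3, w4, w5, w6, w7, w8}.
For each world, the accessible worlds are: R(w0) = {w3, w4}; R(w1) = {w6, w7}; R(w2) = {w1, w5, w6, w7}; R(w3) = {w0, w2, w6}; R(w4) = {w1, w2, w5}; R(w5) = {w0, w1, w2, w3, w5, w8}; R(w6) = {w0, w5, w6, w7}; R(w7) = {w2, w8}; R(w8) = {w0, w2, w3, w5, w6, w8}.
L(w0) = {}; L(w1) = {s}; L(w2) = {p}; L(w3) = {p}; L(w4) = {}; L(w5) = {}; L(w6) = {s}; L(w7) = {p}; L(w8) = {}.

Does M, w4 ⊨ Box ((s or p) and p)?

No

At w4: Box ((s or p) and p) requires (s or p) and p at every successor {w1, w2, w5}.
  (s or p) and p fails at w1, so Box ((s or p) and p) is false at w4.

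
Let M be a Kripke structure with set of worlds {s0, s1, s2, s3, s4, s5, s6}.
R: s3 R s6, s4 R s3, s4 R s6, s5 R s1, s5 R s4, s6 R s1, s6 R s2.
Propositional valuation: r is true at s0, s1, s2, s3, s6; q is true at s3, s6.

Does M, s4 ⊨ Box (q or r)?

Recall that Box ψ holds at a world iff ψ holds at every accessible world, and Dia ψ holds iff ψ holds at some accessible world.
At s4: Box (q or r) requires q or r at every successor {s3, s6}.
  At s3: q or r is true.
  At s6: q or r is true.
So Box (q or r) is true at s4.

Yes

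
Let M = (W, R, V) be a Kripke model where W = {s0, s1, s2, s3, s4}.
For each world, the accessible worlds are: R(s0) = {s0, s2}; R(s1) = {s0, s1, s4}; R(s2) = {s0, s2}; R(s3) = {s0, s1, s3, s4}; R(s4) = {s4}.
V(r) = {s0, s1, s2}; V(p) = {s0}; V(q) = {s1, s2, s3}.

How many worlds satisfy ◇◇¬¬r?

4

Let φ = ◇◇¬¬r. Evaluate φ at each world:
  s0 (successors {s0, s2}): φ is true.
  s1 (successors {s0, s1, s4}): φ is true.
  s2 (successors {s0, s2}): φ is true.
  s3 (successors {s0, s1, s3, s4}): φ is true.
  s4 (successors {s4}): φ is false.
For instance, at s4:
  At s4: ◇◇¬¬r requires ◇¬¬r at some successor in {s4}.
    At s4: ◇¬¬r is false.
  So ◇◇¬¬r is false at s4.
Satisfying worlds: {s0, s1, s2, s3}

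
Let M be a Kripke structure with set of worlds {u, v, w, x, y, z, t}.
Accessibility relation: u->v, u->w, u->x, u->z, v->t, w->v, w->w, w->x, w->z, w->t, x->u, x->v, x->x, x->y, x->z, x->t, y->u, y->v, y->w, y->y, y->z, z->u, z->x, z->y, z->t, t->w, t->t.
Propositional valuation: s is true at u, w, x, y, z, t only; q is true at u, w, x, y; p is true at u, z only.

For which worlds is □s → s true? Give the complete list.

u, w, x, y, z, t

Let φ = □s → s. Evaluate φ at each world:
  u (successors {v, w, x, z}): φ is true.
  v (successors {t}): φ is false.
  w (successors {v, w, x, z, t}): φ is true.
  x (successors {u, v, x, y, z, t}): φ is true.
  y (successors {u, v, w, y, z}): φ is true.
  z (successors {u, x, y, t}): φ is true.
  t (successors {w, t}): φ is true.
For instance, at t:
  At t: □s is true, s is true, so □s → s is true.
    At t: □s requires s at every successor {w, t}.
      At w: s is true.
      At t: s is true.
    So □s is true at t.
Satisfying worlds: {u, w, x, y, z, t}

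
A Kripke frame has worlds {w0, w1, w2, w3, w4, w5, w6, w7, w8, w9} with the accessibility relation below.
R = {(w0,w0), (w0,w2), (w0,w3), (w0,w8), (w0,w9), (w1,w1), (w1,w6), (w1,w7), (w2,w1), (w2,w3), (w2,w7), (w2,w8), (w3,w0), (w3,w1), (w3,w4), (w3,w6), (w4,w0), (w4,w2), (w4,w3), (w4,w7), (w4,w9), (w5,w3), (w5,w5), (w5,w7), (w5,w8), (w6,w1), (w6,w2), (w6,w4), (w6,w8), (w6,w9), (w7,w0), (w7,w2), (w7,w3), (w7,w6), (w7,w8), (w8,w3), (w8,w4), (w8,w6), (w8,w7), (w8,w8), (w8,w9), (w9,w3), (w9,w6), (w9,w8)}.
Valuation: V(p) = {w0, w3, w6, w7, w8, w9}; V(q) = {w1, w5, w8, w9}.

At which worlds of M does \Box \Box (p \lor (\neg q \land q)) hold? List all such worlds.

Recall that \Box ψ holds at a world iff ψ holds at every accessible world, and \Diamond ψ holds iff ψ holds at some accessible world.
Let φ = \Box \Box (p \lor (\neg q \land q)). Evaluate φ at each world:
  w0 (successors {w0, w2, w3, w8, w9}): φ is false.
  w1 (successors {w1, w6, w7}): φ is false.
  w2 (successors {w1, w3, w7, w8}): φ is false.
  w3 (successors {w0, w1, w4, w6}): φ is false.
  w4 (successors {w0, w2, w3, w7, w9}): φ is false.
  w5 (successors {w3, w5, w7, w8}): φ is false.
  w6 (successors {w1, w2, w4, w8, w9}): φ is false.
  w7 (successors {w0, w2, w3, w6, w8}): φ is false.
  w8 (successors {w3, w4, w6, w7, w8, w9}): φ is false.
  w9 (successors {w3, w6, w8}): φ is false.
For instance, at w5:
  At w5: \Box \Box (p \lor (\neg q \land q)) requires \Box (p \lor (\neg q \land q)) at every successor {w3, w5, w7, w8}.
    \Box (p \lor (\neg q \land q)) fails at w3, so \Box \Box (p \lor (\neg q \land q)) is false at w5.
      At w3: \Box (p \lor (\neg q \land q)) requires p \lor (\neg q \land q) at every successor {w0, w1, w4, w6}.
        p \lor (\neg q \land q) fails at w1, so \Box (p \lor (\neg q \land q)) is false at w3.
Satisfying worlds: none.

none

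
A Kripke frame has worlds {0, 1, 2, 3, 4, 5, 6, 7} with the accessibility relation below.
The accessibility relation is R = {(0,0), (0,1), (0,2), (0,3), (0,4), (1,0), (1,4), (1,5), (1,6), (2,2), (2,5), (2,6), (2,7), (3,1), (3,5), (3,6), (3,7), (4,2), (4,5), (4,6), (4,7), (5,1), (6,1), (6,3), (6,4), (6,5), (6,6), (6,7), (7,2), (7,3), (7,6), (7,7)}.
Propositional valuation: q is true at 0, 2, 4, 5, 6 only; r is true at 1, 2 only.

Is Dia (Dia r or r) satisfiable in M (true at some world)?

Yes

Recall that Dia ψ holds at a world iff ψ holds at some accessible world.
Let φ = Dia (Dia r or r). Evaluate φ at each world:
  0 (successors {0, 1, 2, 3, 4}): φ is true.
  1 (successors {0, 4, 5, 6}): φ is true.
  2 (successors {2, 5, 6, 7}): φ is true.
  3 (successors {1, 5, 6, 7}): φ is true.
  4 (successors {2, 5, 6, 7}): φ is true.
  5 (successors {1}): φ is true.
  6 (successors {1, 3, 4, 5, 6, 7}): φ is true.
  7 (successors {2, 3, 6, 7}): φ is true.
Detail at 0 (witness):
  At 0: Dia (Dia r or r) requires Dia r or r at some successor in {0, 1, 2, 3, 4}.
    Dia r or r holds at 0, so Dia (Dia r or r) is true at 0.
      At 0: Dia r is true, r is false, so Dia r or r is true.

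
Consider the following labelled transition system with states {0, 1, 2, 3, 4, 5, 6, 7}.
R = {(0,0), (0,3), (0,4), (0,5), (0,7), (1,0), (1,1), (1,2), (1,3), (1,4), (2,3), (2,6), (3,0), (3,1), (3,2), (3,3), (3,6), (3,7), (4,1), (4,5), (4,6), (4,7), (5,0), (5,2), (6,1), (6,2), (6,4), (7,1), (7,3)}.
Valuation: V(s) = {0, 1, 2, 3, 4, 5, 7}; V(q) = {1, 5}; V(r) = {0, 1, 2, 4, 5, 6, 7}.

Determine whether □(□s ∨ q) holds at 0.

No

Recall that □ψ holds at a world iff ψ holds at every accessible world, and ◇ψ holds iff ψ holds at some accessible world.
At 0: □(□s ∨ q) requires □s ∨ q at every successor {0, 3, 4, 5, 7}.
  □s ∨ q fails at 3, so □(□s ∨ q) is false at 0.
    At 3: □s is false, q is false, so □s ∨ q is false.
      At 3: □s requires s at every successor {0, 1, 2, 3, 6, 7}.
        s fails at 6, so □s is false at 3.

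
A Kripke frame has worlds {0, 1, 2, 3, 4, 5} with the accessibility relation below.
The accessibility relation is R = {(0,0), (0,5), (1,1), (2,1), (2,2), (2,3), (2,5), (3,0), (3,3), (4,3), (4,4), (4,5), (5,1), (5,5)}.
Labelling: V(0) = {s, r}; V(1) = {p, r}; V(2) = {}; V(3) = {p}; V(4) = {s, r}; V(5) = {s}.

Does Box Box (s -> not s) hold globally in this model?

No

Let φ = Box Box (s -> not s). Evaluate φ at each world:
  0 (successors {0, 5}): φ is false.
  1 (successors {1}): φ is true.
  2 (successors {1, 2, 3, 5}): φ is false.
  3 (successors {0, 3}): φ is false.
  4 (successors {3, 4, 5}): φ is false.
  5 (successors {1, 5}): φ is false.
Detail at 0 (counterexample):
  At 0: Box Box (s -> not s) requires Box (s -> not s) at every successor {0, 5}.
    Box (s -> not s) fails at 0, so Box Box (s -> not s) is false at 0.
      At 0: Box (s -> not s) requires s -> not s at every successor {0, 5}.
        s -> not s fails at 0, so Box (s -> not s) is false at 0.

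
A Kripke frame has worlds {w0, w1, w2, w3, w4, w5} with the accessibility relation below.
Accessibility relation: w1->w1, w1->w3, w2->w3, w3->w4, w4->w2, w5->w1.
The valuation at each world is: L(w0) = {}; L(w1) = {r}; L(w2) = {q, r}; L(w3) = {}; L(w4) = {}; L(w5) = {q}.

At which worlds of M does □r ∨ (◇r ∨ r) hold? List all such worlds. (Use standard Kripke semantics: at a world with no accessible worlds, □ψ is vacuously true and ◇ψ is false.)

Recall that □ψ holds at a world iff ψ holds at every accessible world, and ◇ψ holds iff ψ holds at some accessible world.
Let φ = □r ∨ (◇r ∨ r). Evaluate φ at each world:
  w0 (successors ∅): φ is true.
  w1 (successors {w1, w3}): φ is true.
  w2 (successors {w3}): φ is true.
  w3 (successors {w4}): φ is false.
  w4 (successors {w2}): φ is true.
  w5 (successors {w1}): φ is true.
For instance, at w4:
  At w4: □r is true, ◇r ∨ r is true, so □r ∨ (◇r ∨ r) is true.
    At w4: □r requires r at every successor {w2}.
      At w2: r is true.
    So □r is true at w4.
    At w4: ◇r is true, r is false, so ◇r ∨ r is true.
      At w4: ◇r requires r at some successor in {w2}.
        r holds at w2, so ◇r is true at w4.
Satisfying worlds: {w0, w1, w2, w4, w5}

w0, w1, w2, w4, w5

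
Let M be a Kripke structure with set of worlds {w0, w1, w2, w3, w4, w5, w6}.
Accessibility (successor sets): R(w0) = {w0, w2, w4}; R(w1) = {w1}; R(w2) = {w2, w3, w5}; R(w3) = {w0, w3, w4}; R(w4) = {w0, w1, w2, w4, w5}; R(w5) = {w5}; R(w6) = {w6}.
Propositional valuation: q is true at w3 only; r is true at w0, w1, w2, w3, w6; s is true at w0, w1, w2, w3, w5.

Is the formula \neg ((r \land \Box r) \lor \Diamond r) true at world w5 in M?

Yes

At w5: (r \land \Box r) \lor \Diamond r is false, so \neg ((r \land \Box r) \lor \Diamond r) is true.
  At w5: r \land \Box r is false, \Diamond r is false, so (r \land \Box r) \lor \Diamond r is false.
    At w5: r is false, \Box r is false, so r \land \Box r is false.
      At w5: \Box r requires r at every successor {w5}.
        r fails at w5, so \Box r is false at w5.
    At w5: \Diamond r requires r at some successor in {w5}.
      At w5: r is false.
    So \Diamond r is false at w5.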